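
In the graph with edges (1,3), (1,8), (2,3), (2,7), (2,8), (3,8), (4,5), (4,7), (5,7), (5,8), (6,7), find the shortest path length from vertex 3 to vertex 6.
3 (path: 3 -> 2 -> 7 -> 6, 3 edges)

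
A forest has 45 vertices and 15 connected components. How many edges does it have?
30 (Each of the 15 component trees on V_i vertices has V_i - 1 edges; summing gives V - C = 45 - 15 = 30)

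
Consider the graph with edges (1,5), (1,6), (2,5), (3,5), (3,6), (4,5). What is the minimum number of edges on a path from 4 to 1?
2 (path: 4 -> 5 -> 1, 2 edges)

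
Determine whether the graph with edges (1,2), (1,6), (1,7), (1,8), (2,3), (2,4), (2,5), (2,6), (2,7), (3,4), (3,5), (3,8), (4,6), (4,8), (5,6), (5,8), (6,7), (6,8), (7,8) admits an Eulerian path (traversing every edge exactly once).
Yes — and in fact it has an Eulerian circuit (the graph is connected and all 8 vertices have even degree)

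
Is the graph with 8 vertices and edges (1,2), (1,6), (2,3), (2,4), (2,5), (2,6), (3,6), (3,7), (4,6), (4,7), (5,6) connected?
No, it has 2 components: {1, 2, 3, 4, 5, 6, 7}, {8}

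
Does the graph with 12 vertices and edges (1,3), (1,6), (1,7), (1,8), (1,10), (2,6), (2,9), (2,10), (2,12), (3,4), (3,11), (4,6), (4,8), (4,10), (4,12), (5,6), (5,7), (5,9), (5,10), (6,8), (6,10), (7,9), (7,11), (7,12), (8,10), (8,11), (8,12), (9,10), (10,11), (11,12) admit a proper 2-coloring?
No (odd cycle of length 3: 10 -> 1 -> 6 -> 10)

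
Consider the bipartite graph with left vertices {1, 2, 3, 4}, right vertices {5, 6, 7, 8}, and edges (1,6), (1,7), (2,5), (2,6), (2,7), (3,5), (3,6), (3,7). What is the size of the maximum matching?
3 (matching: (1,7), (2,6), (3,5); upper bound min(|L|,|R|) = min(4,4) = 4)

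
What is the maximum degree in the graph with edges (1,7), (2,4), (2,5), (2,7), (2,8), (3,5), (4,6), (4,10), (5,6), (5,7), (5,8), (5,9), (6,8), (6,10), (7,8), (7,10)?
6 (attained at vertex 5)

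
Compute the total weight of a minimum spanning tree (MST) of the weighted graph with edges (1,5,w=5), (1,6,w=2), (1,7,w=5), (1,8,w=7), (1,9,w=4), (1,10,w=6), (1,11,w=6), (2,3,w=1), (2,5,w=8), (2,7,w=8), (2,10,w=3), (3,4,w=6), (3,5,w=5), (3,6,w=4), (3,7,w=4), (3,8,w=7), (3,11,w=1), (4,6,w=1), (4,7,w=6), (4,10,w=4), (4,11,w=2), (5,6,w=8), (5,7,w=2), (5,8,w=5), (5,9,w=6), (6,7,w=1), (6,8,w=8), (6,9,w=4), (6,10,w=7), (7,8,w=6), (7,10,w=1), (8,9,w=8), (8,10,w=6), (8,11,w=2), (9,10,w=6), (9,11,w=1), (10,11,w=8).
14 (MST edges: (1,6,w=2), (2,3,w=1), (3,11,w=1), (4,6,w=1), (4,11,w=2), (5,7,w=2), (6,7,w=1), (7,10,w=1), (8,11,w=2), (9,11,w=1); sum of weights 2 + 1 + 1 + 1 + 2 + 2 + 1 + 1 + 2 + 1 = 14)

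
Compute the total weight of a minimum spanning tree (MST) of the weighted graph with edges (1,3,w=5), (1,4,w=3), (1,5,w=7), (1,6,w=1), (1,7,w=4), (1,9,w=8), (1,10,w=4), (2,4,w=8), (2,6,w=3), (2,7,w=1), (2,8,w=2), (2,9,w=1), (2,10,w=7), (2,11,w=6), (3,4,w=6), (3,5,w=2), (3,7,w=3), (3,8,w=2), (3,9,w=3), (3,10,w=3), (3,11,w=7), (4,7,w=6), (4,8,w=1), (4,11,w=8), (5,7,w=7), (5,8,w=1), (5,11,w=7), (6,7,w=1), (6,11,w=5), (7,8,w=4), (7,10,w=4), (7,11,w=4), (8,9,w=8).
17 (MST edges: (1,6,w=1), (2,7,w=1), (2,8,w=2), (2,9,w=1), (3,5,w=2), (3,10,w=3), (4,8,w=1), (5,8,w=1), (6,7,w=1), (7,11,w=4); sum of weights 1 + 1 + 2 + 1 + 2 + 3 + 1 + 1 + 1 + 4 = 17)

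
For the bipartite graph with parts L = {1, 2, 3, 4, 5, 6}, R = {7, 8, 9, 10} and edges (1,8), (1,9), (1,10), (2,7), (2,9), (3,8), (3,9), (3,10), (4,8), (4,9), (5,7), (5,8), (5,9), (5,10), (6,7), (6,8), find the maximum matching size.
4 (matching: (1,10), (2,9), (3,8), (5,7); upper bound min(|L|,|R|) = min(6,4) = 4)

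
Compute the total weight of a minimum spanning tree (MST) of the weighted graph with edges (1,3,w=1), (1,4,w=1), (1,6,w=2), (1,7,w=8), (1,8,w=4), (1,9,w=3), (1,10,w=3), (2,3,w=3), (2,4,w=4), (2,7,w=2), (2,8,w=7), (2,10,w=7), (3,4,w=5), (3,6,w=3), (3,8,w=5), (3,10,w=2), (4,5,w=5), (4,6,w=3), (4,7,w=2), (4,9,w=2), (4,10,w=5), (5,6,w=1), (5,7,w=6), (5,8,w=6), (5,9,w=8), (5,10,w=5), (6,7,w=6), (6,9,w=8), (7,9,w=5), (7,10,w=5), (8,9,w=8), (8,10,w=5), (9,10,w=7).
17 (MST edges: (1,3,w=1), (1,4,w=1), (1,6,w=2), (1,8,w=4), (2,7,w=2), (3,10,w=2), (4,7,w=2), (4,9,w=2), (5,6,w=1); sum of weights 1 + 1 + 2 + 4 + 2 + 2 + 2 + 2 + 1 = 17)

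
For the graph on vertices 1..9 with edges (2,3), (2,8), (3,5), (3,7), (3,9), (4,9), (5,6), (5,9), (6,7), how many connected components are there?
2 (components: {1}, {2, 3, 4, 5, 6, 7, 8, 9})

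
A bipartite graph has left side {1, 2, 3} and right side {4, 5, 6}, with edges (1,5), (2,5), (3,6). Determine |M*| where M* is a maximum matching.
2 (matching: (1,5), (3,6); upper bound min(|L|,|R|) = min(3,3) = 3)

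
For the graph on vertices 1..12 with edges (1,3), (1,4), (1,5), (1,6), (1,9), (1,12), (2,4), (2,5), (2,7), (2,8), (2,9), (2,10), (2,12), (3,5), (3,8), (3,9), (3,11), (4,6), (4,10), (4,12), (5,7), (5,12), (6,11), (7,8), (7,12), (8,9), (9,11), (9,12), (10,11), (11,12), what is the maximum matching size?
6 (matching: (1,6), (2,10), (3,8), (4,12), (5,7), (9,11); upper bound floor(n/2) = floor(12/2) = 6)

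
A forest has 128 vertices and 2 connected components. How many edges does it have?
126 (Each of the 2 component trees on V_i vertices has V_i - 1 edges; summing gives V - C = 128 - 2 = 126)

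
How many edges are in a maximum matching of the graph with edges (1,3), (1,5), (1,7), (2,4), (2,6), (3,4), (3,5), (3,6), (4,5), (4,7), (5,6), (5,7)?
3 (matching: (2,4), (3,6), (5,7); upper bound floor(n/2) = floor(7/2) = 3)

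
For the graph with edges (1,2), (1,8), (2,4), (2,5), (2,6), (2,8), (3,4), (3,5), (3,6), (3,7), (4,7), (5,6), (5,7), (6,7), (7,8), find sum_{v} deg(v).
30 (handshake: sum of degrees = 2|E| = 2 x 15 = 30)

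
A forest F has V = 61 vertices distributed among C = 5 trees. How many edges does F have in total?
56 (Each of the 5 component trees on V_i vertices has V_i - 1 edges; summing gives V - C = 61 - 5 = 56)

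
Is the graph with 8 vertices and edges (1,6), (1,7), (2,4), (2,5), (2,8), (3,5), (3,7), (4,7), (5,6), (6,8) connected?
Yes (BFS from 1 visits [1, 6, 7, 5, 8, 3, 4, 2] — all 8 vertices reached)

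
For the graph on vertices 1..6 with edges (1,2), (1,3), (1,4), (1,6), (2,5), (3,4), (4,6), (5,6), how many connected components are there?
1 (components: {1, 2, 3, 4, 5, 6})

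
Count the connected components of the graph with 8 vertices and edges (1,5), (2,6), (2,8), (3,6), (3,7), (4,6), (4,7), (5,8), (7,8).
1 (components: {1, 2, 3, 4, 5, 6, 7, 8})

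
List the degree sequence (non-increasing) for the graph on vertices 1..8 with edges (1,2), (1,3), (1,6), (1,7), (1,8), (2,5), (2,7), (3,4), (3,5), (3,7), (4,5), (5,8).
[5, 4, 4, 3, 3, 2, 2, 1] (degrees: deg(1)=5, deg(2)=3, deg(3)=4, deg(4)=2, deg(5)=4, deg(6)=1, deg(7)=3, deg(8)=2)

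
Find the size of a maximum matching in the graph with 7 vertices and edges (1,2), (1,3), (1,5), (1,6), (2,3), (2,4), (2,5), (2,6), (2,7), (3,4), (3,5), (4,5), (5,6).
3 (matching: (1,6), (2,7), (4,5); upper bound floor(n/2) = floor(7/2) = 3)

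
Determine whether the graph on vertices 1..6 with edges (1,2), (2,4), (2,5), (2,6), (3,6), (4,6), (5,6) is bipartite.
No (odd cycle of length 3: 4 -> 2 -> 6 -> 4)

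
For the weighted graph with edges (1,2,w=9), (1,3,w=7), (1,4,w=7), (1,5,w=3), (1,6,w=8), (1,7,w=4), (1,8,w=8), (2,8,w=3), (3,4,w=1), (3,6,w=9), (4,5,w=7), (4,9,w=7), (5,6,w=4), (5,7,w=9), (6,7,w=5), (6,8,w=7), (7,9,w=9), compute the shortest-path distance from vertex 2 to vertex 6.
10 (path: 2 -> 8 -> 6; weights 3 + 7 = 10)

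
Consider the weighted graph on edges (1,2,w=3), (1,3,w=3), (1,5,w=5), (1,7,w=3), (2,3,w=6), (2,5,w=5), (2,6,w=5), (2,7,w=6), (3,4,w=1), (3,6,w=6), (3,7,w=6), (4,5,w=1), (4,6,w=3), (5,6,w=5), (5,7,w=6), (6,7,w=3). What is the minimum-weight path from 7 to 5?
6 (path: 7 -> 5; weights 6 = 6)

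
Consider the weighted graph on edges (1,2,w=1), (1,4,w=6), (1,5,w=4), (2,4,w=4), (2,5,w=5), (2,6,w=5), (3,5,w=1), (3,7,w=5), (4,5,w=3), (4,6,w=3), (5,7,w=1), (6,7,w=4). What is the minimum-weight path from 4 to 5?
3 (path: 4 -> 5; weights 3 = 3)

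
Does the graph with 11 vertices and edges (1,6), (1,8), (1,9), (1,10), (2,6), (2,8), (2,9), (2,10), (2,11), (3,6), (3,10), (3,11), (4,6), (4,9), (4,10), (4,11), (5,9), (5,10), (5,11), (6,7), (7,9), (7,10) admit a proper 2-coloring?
Yes. Partition: {1, 2, 3, 4, 5, 7}, {6, 8, 9, 10, 11}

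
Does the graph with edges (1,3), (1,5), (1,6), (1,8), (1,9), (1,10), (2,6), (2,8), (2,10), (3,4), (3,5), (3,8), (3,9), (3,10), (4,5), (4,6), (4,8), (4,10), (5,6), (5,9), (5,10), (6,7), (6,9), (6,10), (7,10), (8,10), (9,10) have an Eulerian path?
No (6 vertices have odd degree: {2, 4, 6, 8, 9, 10}; Eulerian path requires 0 or 2)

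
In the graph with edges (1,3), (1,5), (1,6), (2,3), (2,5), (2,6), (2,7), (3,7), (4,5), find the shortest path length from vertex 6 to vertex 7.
2 (path: 6 -> 2 -> 7, 2 edges)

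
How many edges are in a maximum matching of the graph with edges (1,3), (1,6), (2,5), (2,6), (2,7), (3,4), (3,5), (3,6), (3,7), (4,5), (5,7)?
3 (matching: (1,6), (2,5), (3,7); upper bound floor(n/2) = floor(7/2) = 3)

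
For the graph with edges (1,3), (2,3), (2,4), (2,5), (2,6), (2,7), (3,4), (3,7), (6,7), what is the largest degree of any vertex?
5 (attained at vertex 2)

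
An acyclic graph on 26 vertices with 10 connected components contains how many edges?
16 (Each of the 10 component trees on V_i vertices has V_i - 1 edges; summing gives V - C = 26 - 10 = 16)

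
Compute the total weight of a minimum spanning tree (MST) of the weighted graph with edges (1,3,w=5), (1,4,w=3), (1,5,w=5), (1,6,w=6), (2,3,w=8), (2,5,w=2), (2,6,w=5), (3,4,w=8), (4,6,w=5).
20 (MST edges: (1,3,w=5), (1,4,w=3), (1,5,w=5), (2,5,w=2), (2,6,w=5); sum of weights 5 + 3 + 5 + 2 + 5 = 20)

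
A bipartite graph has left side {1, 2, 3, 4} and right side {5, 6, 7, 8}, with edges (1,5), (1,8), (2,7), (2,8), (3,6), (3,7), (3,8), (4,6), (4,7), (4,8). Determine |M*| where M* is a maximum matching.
4 (matching: (1,5), (2,7), (3,6), (4,8); upper bound min(|L|,|R|) = min(4,4) = 4)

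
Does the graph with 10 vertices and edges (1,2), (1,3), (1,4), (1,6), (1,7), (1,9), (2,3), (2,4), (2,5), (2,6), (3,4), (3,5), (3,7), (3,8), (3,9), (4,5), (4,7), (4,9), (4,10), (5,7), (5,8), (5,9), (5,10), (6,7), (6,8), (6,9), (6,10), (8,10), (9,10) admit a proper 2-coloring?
No (odd cycle of length 3: 6 -> 1 -> 7 -> 6)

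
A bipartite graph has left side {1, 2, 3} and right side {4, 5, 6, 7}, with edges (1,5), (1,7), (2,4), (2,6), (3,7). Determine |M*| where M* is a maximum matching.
3 (matching: (1,5), (2,6), (3,7); upper bound min(|L|,|R|) = min(3,4) = 3)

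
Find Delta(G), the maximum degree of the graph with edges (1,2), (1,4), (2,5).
2 (attained at vertices 1, 2)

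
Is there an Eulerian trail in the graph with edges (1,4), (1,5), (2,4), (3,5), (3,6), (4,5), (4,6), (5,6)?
Yes (the graph is connected and exactly 2 vertices have odd degree: {2, 6}; any Eulerian path must start and end at those)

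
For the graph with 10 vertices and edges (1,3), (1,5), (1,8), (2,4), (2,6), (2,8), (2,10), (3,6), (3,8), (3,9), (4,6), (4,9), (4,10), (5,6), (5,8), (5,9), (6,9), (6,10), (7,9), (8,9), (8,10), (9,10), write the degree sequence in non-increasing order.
[7, 6, 6, 5, 4, 4, 4, 4, 3, 1] (degrees: deg(1)=3, deg(2)=4, deg(3)=4, deg(4)=4, deg(5)=4, deg(6)=6, deg(7)=1, deg(8)=6, deg(9)=7, deg(10)=5)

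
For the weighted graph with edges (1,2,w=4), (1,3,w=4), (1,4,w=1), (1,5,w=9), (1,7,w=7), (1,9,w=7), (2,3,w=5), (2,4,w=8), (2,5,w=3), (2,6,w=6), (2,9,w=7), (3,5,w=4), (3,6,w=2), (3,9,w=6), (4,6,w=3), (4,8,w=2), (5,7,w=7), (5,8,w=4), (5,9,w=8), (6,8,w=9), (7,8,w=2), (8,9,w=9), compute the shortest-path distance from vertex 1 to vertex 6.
4 (path: 1 -> 4 -> 6; weights 1 + 3 = 4)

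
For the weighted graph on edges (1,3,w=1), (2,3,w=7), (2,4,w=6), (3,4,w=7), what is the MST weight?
14 (MST edges: (1,3,w=1), (2,3,w=7), (2,4,w=6); sum of weights 1 + 7 + 6 = 14)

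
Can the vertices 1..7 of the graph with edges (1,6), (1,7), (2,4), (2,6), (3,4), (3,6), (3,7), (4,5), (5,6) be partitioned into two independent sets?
Yes. Partition: {1, 2, 3, 5}, {4, 6, 7}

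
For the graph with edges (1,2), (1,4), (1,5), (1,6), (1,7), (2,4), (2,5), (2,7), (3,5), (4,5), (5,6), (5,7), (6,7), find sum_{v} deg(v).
26 (handshake: sum of degrees = 2|E| = 2 x 13 = 26)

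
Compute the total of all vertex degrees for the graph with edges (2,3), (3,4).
4 (handshake: sum of degrees = 2|E| = 2 x 2 = 4)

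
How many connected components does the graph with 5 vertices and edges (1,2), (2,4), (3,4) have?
2 (components: {1, 2, 3, 4}, {5})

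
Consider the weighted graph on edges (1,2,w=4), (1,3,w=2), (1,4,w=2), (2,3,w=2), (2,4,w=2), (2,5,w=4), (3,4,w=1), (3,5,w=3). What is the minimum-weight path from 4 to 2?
2 (path: 4 -> 2; weights 2 = 2)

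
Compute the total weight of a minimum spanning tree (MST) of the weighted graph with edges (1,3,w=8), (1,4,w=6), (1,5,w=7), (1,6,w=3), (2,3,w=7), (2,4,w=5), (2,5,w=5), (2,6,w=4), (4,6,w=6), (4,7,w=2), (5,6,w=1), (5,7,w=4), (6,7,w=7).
21 (MST edges: (1,6,w=3), (2,3,w=7), (2,6,w=4), (4,7,w=2), (5,6,w=1), (5,7,w=4); sum of weights 3 + 7 + 4 + 2 + 1 + 4 = 21)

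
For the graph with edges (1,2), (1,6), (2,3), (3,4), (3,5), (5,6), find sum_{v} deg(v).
12 (handshake: sum of degrees = 2|E| = 2 x 6 = 12)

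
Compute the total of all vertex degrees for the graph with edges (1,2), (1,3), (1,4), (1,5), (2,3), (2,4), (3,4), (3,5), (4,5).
18 (handshake: sum of degrees = 2|E| = 2 x 9 = 18)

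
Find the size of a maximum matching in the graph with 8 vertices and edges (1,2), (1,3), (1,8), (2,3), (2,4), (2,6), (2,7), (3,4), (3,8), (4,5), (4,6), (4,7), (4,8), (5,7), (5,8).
4 (matching: (1,3), (2,6), (4,7), (5,8); upper bound floor(n/2) = floor(8/2) = 4)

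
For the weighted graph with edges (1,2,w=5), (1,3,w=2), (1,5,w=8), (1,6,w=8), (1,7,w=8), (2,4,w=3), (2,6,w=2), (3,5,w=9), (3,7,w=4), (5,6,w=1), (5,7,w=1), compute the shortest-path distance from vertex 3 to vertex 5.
5 (path: 3 -> 7 -> 5; weights 4 + 1 = 5)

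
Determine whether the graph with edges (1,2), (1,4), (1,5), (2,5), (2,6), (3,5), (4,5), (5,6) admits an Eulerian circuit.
No (4 vertices have odd degree: {1, 2, 3, 5}; Eulerian circuit requires 0)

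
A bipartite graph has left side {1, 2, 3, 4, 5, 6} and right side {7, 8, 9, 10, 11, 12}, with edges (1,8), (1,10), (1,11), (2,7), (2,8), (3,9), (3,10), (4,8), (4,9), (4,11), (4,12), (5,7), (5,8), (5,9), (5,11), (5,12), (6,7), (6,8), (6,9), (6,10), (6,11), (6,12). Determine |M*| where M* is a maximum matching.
6 (matching: (1,11), (2,8), (3,10), (4,12), (5,9), (6,7); upper bound min(|L|,|R|) = min(6,6) = 6)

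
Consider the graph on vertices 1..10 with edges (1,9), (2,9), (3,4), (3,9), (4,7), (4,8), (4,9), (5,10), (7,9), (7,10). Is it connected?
No, it has 2 components: {1, 2, 3, 4, 5, 7, 8, 9, 10}, {6}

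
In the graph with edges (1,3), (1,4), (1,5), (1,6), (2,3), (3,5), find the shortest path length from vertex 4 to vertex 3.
2 (path: 4 -> 1 -> 3, 2 edges)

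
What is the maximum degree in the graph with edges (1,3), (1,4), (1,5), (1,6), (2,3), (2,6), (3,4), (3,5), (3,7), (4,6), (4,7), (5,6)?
5 (attained at vertex 3)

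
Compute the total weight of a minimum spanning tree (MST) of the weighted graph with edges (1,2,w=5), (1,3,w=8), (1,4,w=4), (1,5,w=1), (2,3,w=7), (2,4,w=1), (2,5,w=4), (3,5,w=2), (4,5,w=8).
8 (MST edges: (1,4,w=4), (1,5,w=1), (2,4,w=1), (3,5,w=2); sum of weights 4 + 1 + 1 + 2 = 8)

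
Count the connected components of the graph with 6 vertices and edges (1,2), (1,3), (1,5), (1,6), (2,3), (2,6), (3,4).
1 (components: {1, 2, 3, 4, 5, 6})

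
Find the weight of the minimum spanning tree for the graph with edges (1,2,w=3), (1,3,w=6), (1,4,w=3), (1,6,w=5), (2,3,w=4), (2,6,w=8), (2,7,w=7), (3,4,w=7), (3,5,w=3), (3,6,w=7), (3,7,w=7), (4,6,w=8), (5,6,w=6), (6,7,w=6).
24 (MST edges: (1,2,w=3), (1,4,w=3), (1,6,w=5), (2,3,w=4), (3,5,w=3), (6,7,w=6); sum of weights 3 + 3 + 5 + 4 + 3 + 6 = 24)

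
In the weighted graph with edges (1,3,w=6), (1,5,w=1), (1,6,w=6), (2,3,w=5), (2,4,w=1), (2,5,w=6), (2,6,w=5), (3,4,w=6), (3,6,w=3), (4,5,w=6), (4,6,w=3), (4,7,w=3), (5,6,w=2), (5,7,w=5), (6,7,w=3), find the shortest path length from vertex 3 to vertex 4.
6 (path: 3 -> 4; weights 6 = 6)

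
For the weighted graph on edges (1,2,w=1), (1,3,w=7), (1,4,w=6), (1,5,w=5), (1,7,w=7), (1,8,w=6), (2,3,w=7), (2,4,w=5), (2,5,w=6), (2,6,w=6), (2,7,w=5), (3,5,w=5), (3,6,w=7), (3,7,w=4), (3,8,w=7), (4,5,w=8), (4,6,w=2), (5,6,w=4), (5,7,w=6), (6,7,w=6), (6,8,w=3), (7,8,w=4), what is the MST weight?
23 (MST edges: (1,2,w=1), (1,5,w=5), (3,7,w=4), (4,6,w=2), (5,6,w=4), (6,8,w=3), (7,8,w=4); sum of weights 1 + 5 + 4 + 2 + 4 + 3 + 4 = 23)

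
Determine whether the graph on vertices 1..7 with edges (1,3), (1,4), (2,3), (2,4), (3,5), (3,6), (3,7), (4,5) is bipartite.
Yes. Partition: {1, 2, 5, 6, 7}, {3, 4}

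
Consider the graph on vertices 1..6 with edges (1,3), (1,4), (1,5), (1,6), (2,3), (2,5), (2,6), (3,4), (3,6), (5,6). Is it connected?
Yes (BFS from 1 visits [1, 3, 4, 5, 6, 2] — all 6 vertices reached)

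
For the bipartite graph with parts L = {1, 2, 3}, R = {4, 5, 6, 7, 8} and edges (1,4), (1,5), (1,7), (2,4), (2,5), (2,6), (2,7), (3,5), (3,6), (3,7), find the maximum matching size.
3 (matching: (1,7), (2,6), (3,5); upper bound min(|L|,|R|) = min(3,5) = 3)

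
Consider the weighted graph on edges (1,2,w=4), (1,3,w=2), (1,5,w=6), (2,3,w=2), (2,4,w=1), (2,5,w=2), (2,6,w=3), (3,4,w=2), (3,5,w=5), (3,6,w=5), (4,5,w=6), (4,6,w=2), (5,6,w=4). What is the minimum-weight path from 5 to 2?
2 (path: 5 -> 2; weights 2 = 2)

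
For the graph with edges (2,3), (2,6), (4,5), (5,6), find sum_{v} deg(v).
8 (handshake: sum of degrees = 2|E| = 2 x 4 = 8)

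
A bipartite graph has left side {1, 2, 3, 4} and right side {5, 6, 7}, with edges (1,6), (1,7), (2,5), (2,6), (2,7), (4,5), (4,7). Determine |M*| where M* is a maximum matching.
3 (matching: (1,7), (2,6), (4,5); upper bound min(|L|,|R|) = min(4,3) = 3)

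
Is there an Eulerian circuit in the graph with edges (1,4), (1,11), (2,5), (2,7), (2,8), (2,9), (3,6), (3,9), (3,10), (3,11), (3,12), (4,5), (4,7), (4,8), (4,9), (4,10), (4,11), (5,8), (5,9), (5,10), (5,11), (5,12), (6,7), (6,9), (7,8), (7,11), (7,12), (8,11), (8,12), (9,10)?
No (4 vertices have odd degree: {3, 4, 5, 6}; Eulerian circuit requires 0)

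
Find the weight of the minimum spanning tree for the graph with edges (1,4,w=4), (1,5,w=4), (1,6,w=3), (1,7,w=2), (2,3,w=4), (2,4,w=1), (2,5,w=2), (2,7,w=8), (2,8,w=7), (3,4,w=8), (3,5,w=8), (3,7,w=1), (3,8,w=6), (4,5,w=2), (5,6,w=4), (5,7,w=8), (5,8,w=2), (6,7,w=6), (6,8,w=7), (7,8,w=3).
14 (MST edges: (1,6,w=3), (1,7,w=2), (2,4,w=1), (2,5,w=2), (3,7,w=1), (5,8,w=2), (7,8,w=3); sum of weights 3 + 2 + 1 + 2 + 1 + 2 + 3 = 14)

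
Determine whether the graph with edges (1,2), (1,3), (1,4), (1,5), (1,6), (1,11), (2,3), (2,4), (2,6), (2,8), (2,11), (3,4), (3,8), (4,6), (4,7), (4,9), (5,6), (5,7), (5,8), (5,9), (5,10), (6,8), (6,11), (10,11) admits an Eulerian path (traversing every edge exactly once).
Yes — and in fact it has an Eulerian circuit (the graph is connected and all 11 vertices have even degree)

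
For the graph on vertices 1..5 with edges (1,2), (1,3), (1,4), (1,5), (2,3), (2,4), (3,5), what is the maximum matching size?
2 (matching: (1,5), (2,4); upper bound floor(n/2) = floor(5/2) = 2)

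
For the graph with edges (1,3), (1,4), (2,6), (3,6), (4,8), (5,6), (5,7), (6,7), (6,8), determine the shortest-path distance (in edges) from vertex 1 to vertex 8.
2 (path: 1 -> 4 -> 8, 2 edges)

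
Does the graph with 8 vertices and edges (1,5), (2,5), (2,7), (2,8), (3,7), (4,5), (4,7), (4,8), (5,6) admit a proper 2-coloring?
Yes. Partition: {1, 2, 3, 4, 6}, {5, 7, 8}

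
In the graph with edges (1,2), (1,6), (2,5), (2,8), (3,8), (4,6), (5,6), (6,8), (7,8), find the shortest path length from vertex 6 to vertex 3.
2 (path: 6 -> 8 -> 3, 2 edges)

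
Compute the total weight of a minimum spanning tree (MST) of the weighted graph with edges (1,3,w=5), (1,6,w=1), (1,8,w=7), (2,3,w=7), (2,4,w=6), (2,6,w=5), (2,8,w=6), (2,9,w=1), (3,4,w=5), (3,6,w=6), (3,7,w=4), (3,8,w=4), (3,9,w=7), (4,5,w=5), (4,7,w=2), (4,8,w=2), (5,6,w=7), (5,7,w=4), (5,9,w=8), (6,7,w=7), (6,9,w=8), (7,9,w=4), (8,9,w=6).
23 (MST edges: (1,3,w=5), (1,6,w=1), (2,9,w=1), (3,7,w=4), (4,7,w=2), (4,8,w=2), (5,7,w=4), (7,9,w=4); sum of weights 5 + 1 + 1 + 4 + 2 + 2 + 4 + 4 = 23)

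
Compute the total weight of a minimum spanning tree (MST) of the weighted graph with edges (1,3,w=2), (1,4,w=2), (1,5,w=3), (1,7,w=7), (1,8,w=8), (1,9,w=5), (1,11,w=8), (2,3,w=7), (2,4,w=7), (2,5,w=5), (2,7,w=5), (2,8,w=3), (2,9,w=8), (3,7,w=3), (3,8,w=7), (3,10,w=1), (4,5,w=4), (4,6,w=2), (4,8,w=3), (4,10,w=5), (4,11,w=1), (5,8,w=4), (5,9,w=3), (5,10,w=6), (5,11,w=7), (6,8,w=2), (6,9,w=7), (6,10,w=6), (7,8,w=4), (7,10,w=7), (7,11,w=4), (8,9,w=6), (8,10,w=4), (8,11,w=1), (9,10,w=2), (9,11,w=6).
20 (MST edges: (1,3,w=2), (1,4,w=2), (1,5,w=3), (2,8,w=3), (3,7,w=3), (3,10,w=1), (4,6,w=2), (4,11,w=1), (8,11,w=1), (9,10,w=2); sum of weights 2 + 2 + 3 + 3 + 3 + 1 + 2 + 1 + 1 + 2 = 20)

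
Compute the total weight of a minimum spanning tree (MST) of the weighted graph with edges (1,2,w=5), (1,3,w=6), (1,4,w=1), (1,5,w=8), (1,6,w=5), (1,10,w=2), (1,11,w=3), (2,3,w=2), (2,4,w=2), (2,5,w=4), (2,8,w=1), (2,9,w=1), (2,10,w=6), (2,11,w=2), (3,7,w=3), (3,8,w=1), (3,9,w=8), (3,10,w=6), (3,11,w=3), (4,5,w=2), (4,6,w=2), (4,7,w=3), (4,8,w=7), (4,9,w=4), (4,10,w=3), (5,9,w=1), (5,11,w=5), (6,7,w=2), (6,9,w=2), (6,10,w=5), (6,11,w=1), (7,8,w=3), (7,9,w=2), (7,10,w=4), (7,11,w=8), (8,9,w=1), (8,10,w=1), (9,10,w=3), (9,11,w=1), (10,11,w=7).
12 (MST edges: (1,4,w=1), (1,10,w=2), (2,8,w=1), (2,9,w=1), (3,8,w=1), (5,9,w=1), (6,7,w=2), (6,11,w=1), (8,10,w=1), (9,11,w=1); sum of weights 1 + 2 + 1 + 1 + 1 + 1 + 2 + 1 + 1 + 1 = 12)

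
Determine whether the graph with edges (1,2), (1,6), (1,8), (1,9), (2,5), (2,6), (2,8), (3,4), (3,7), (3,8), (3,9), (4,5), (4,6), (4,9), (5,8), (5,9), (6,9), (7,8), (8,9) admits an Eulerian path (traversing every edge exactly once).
Yes — and in fact it has an Eulerian circuit (the graph is connected and all 9 vertices have even degree)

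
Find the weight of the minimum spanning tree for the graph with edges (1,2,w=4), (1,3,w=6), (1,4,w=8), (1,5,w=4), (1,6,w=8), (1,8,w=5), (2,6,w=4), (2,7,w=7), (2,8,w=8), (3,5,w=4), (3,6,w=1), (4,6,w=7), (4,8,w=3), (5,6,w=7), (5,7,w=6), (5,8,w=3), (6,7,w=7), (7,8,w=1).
20 (MST edges: (1,2,w=4), (1,5,w=4), (2,6,w=4), (3,6,w=1), (4,8,w=3), (5,8,w=3), (7,8,w=1); sum of weights 4 + 4 + 4 + 1 + 3 + 3 + 1 = 20)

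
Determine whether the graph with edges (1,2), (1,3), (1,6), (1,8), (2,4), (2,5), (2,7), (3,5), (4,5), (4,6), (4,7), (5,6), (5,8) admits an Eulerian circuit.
No (2 vertices have odd degree: {5, 6}; Eulerian circuit requires 0)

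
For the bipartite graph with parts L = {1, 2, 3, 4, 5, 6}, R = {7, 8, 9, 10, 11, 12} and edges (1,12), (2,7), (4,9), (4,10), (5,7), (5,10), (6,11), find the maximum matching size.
5 (matching: (1,12), (2,7), (4,9), (5,10), (6,11); upper bound min(|L|,|R|) = min(6,6) = 6)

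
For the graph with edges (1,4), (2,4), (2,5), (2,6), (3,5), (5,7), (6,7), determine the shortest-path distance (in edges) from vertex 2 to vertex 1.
2 (path: 2 -> 4 -> 1, 2 edges)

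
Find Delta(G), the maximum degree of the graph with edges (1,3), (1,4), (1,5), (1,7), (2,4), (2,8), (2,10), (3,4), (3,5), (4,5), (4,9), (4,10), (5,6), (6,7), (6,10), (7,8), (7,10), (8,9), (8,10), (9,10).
6 (attained at vertices 4, 10)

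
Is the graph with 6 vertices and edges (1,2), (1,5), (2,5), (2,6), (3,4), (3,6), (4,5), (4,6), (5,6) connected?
Yes (BFS from 1 visits [1, 2, 5, 6, 4, 3] — all 6 vertices reached)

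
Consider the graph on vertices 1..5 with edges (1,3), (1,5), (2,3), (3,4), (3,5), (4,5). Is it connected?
Yes (BFS from 1 visits [1, 3, 5, 2, 4] — all 5 vertices reached)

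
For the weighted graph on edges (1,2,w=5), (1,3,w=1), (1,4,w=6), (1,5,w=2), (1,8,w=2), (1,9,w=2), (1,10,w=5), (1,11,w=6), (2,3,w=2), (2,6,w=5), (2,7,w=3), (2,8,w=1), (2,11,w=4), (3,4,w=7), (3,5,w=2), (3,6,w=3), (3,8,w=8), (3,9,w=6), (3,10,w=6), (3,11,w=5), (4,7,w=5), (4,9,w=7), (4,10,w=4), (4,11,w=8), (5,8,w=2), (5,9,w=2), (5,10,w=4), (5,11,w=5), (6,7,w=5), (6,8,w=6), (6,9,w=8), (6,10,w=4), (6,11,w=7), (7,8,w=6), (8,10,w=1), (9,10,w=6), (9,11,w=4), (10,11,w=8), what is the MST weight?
23 (MST edges: (1,3,w=1), (1,5,w=2), (1,8,w=2), (1,9,w=2), (2,7,w=3), (2,8,w=1), (2,11,w=4), (3,6,w=3), (4,10,w=4), (8,10,w=1); sum of weights 1 + 2 + 2 + 2 + 3 + 1 + 4 + 3 + 4 + 1 = 23)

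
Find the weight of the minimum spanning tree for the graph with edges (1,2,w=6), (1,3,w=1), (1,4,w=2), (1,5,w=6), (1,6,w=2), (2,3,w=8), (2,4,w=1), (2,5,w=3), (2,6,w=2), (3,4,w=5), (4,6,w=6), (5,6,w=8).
9 (MST edges: (1,3,w=1), (1,4,w=2), (1,6,w=2), (2,4,w=1), (2,5,w=3); sum of weights 1 + 2 + 2 + 1 + 3 = 9)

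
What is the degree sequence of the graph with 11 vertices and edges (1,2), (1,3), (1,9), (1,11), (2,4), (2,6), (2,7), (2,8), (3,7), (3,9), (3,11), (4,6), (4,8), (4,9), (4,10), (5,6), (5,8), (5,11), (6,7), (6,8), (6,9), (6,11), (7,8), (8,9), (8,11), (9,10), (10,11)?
[7, 7, 6, 6, 5, 5, 4, 4, 4, 3, 3] (degrees: deg(1)=4, deg(2)=5, deg(3)=4, deg(4)=5, deg(5)=3, deg(6)=7, deg(7)=4, deg(8)=7, deg(9)=6, deg(10)=3, deg(11)=6)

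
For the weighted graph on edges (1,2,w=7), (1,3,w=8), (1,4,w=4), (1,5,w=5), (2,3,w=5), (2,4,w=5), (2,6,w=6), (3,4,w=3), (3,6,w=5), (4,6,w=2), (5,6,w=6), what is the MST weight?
19 (MST edges: (1,4,w=4), (1,5,w=5), (2,4,w=5), (3,4,w=3), (4,6,w=2); sum of weights 4 + 5 + 5 + 3 + 2 = 19)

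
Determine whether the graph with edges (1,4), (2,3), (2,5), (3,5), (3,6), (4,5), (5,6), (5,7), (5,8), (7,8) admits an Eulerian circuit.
No (2 vertices have odd degree: {1, 3}; Eulerian circuit requires 0)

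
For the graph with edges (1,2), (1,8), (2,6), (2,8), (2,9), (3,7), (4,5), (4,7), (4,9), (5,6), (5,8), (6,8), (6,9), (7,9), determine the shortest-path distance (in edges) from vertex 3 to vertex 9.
2 (path: 3 -> 7 -> 9, 2 edges)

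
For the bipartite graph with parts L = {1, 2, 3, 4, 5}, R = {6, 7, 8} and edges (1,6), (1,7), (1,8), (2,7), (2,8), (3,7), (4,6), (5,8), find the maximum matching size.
3 (matching: (1,8), (2,7), (4,6); upper bound min(|L|,|R|) = min(5,3) = 3)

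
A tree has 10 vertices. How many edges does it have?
9 (A tree on V vertices has V - 1 edges, so 10 - 1 = 9)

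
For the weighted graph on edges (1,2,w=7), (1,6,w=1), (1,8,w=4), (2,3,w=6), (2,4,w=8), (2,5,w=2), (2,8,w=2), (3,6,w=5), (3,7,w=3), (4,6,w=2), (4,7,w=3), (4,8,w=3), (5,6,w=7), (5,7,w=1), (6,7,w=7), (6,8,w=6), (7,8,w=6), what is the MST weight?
14 (MST edges: (1,6,w=1), (2,5,w=2), (2,8,w=2), (3,7,w=3), (4,6,w=2), (4,7,w=3), (5,7,w=1); sum of weights 1 + 2 + 2 + 3 + 2 + 3 + 1 = 14)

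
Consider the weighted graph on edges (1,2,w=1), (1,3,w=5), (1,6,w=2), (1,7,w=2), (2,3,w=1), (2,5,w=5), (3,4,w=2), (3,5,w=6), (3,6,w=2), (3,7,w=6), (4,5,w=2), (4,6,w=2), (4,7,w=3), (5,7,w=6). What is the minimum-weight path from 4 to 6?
2 (path: 4 -> 6; weights 2 = 2)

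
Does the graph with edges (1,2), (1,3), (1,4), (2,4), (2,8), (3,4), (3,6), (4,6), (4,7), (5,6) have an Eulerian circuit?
No (8 vertices have odd degree: {1, 2, 3, 4, 5, 6, 7, 8}; Eulerian circuit requires 0)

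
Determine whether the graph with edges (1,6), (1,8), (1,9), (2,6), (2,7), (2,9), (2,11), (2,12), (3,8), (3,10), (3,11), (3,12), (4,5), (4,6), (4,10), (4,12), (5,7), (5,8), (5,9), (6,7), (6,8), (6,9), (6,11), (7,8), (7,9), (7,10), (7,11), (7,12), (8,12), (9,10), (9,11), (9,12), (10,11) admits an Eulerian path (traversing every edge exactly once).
No (4 vertices have odd degree: {1, 2, 6, 10}; Eulerian path requires 0 or 2)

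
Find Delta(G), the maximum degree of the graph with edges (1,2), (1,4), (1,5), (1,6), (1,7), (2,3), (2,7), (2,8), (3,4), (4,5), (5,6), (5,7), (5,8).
5 (attained at vertices 1, 5)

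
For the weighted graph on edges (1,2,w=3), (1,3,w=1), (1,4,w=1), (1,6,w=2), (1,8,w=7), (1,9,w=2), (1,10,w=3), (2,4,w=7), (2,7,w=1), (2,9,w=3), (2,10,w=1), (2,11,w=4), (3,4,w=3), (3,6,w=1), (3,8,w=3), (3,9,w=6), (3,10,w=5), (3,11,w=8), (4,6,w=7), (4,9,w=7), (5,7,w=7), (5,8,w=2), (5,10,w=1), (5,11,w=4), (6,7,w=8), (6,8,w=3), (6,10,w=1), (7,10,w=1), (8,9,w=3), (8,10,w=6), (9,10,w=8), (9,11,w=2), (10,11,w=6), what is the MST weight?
13 (MST edges: (1,3,w=1), (1,4,w=1), (1,9,w=2), (2,7,w=1), (2,10,w=1), (3,6,w=1), (5,8,w=2), (5,10,w=1), (6,10,w=1), (9,11,w=2); sum of weights 1 + 1 + 2 + 1 + 1 + 1 + 2 + 1 + 1 + 2 = 13)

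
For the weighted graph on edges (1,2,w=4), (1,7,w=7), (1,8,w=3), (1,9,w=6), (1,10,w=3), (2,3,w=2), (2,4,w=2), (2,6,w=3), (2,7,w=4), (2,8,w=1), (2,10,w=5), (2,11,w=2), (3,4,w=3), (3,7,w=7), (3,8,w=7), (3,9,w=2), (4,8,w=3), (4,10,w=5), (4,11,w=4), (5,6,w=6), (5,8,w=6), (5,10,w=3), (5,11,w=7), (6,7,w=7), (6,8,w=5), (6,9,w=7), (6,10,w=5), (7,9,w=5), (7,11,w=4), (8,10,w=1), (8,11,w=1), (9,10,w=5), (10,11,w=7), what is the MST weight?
22 (MST edges: (1,8,w=3), (2,3,w=2), (2,4,w=2), (2,6,w=3), (2,7,w=4), (2,8,w=1), (3,9,w=2), (5,10,w=3), (8,10,w=1), (8,11,w=1); sum of weights 3 + 2 + 2 + 3 + 4 + 1 + 2 + 3 + 1 + 1 = 22)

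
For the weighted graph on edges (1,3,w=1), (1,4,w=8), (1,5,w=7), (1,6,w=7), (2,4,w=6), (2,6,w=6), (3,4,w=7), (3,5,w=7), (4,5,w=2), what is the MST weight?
22 (MST edges: (1,3,w=1), (1,6,w=7), (2,4,w=6), (2,6,w=6), (4,5,w=2); sum of weights 1 + 7 + 6 + 6 + 2 = 22)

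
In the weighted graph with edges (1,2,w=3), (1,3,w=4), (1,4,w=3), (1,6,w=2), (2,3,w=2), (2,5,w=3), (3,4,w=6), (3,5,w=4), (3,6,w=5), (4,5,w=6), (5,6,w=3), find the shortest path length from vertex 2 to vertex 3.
2 (path: 2 -> 3; weights 2 = 2)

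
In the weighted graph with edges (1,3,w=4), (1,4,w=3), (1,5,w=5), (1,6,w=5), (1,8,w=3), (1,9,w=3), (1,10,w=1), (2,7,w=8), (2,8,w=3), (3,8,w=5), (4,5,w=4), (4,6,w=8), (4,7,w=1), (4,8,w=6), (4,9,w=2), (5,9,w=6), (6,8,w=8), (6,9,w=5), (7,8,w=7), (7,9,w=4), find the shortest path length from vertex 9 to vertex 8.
6 (path: 9 -> 1 -> 8; weights 3 + 3 = 6)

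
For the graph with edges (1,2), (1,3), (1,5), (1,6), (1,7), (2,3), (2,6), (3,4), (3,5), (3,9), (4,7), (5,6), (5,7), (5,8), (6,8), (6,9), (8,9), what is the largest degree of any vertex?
5 (attained at vertices 1, 3, 5, 6)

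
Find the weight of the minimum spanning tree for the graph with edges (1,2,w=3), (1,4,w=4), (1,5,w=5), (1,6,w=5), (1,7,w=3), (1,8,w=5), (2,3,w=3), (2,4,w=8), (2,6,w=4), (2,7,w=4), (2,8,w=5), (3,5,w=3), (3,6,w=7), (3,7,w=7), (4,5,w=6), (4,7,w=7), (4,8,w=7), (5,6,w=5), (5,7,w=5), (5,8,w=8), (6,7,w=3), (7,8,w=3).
22 (MST edges: (1,2,w=3), (1,4,w=4), (1,7,w=3), (2,3,w=3), (3,5,w=3), (6,7,w=3), (7,8,w=3); sum of weights 3 + 4 + 3 + 3 + 3 + 3 + 3 = 22)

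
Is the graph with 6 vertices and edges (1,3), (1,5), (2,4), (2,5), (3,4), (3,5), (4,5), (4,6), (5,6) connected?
Yes (BFS from 1 visits [1, 3, 5, 4, 2, 6] — all 6 vertices reached)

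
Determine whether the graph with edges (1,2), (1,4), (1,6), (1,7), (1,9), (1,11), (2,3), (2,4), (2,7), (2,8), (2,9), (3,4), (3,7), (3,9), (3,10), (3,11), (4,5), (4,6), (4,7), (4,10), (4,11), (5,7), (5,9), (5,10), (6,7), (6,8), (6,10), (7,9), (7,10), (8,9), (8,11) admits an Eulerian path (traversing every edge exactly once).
Yes (the graph is connected and exactly 2 vertices have odd degree: {6, 10}; any Eulerian path must start and end at those)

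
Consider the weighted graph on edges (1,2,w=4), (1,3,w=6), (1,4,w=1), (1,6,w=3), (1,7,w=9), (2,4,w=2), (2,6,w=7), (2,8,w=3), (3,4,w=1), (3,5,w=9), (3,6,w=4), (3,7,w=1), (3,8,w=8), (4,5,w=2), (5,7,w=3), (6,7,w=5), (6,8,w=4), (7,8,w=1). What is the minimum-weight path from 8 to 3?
2 (path: 8 -> 7 -> 3; weights 1 + 1 = 2)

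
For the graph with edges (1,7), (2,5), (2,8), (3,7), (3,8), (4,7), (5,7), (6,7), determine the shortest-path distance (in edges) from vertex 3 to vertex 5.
2 (path: 3 -> 7 -> 5, 2 edges)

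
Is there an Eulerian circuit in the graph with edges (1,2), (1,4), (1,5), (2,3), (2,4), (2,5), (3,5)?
No (2 vertices have odd degree: {1, 5}; Eulerian circuit requires 0)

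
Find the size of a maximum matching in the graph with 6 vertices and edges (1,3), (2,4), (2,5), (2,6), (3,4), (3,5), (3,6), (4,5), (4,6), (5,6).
3 (matching: (1,3), (2,4), (5,6); upper bound floor(n/2) = floor(6/2) = 3)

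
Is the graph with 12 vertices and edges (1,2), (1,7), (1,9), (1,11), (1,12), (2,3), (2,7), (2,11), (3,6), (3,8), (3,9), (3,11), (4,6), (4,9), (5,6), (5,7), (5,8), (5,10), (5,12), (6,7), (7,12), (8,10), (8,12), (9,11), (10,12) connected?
Yes (BFS from 1 visits [1, 2, 7, 9, 11, 12, 3, 5, 6, 4, 8, 10] — all 12 vertices reached)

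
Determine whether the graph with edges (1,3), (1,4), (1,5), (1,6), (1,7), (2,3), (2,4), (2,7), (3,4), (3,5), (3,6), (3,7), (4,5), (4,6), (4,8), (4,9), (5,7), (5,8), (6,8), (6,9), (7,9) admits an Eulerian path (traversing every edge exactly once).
No (8 vertices have odd degree: {1, 2, 4, 5, 6, 7, 8, 9}; Eulerian path requires 0 or 2)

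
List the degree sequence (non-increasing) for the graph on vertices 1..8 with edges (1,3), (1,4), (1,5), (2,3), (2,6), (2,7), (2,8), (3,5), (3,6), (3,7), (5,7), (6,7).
[5, 4, 4, 3, 3, 3, 1, 1] (degrees: deg(1)=3, deg(2)=4, deg(3)=5, deg(4)=1, deg(5)=3, deg(6)=3, deg(7)=4, deg(8)=1)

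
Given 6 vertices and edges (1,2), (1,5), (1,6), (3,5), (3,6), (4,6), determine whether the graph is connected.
Yes (BFS from 1 visits [1, 2, 5, 6, 3, 4] — all 6 vertices reached)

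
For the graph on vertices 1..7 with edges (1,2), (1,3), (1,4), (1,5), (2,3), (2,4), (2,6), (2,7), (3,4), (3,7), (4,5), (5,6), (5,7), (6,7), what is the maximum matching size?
3 (matching: (2,7), (3,4), (5,6); upper bound floor(n/2) = floor(7/2) = 3)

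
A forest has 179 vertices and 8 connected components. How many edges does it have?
171 (Each of the 8 component trees on V_i vertices has V_i - 1 edges; summing gives V - C = 179 - 8 = 171)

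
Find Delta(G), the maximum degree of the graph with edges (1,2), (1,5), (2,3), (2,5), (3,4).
3 (attained at vertex 2)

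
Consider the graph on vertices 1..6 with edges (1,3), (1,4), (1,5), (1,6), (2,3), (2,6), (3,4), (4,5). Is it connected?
Yes (BFS from 1 visits [1, 3, 4, 5, 6, 2] — all 6 vertices reached)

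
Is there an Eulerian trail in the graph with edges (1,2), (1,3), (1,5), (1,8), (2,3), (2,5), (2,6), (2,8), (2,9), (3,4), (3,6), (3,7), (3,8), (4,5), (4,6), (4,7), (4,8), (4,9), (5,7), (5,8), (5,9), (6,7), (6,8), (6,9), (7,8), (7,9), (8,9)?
Yes — and in fact it has an Eulerian circuit (the graph is connected and all 9 vertices have even degree)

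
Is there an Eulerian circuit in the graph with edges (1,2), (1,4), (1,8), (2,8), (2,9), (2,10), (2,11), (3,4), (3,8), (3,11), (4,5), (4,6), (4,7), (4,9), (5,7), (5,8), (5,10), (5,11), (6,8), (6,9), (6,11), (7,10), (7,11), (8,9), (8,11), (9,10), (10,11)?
No (8 vertices have odd degree: {1, 2, 3, 5, 8, 9, 10, 11}; Eulerian circuit requires 0)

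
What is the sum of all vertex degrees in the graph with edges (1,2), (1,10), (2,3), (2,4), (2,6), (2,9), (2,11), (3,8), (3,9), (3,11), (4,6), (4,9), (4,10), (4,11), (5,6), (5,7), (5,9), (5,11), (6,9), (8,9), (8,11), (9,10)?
44 (handshake: sum of degrees = 2|E| = 2 x 22 = 44)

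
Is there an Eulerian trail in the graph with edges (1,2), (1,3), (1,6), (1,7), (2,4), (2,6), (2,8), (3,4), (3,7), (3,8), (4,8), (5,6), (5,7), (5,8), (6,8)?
No (4 vertices have odd degree: {4, 5, 7, 8}; Eulerian path requires 0 or 2)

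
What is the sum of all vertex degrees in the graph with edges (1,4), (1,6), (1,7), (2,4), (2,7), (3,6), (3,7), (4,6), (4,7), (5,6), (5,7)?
22 (handshake: sum of degrees = 2|E| = 2 x 11 = 22)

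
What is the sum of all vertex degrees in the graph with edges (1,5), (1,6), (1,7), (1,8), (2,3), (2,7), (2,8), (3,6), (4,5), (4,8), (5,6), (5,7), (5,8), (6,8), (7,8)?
30 (handshake: sum of degrees = 2|E| = 2 x 15 = 30)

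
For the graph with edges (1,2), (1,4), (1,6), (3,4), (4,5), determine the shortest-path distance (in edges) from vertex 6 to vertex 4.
2 (path: 6 -> 1 -> 4, 2 edges)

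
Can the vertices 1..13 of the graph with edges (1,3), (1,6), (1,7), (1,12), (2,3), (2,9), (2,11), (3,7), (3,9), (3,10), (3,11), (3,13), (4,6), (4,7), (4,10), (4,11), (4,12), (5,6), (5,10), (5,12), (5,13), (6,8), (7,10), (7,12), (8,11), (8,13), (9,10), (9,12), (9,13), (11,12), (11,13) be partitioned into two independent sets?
No (odd cycle of length 3: 7 -> 1 -> 12 -> 7)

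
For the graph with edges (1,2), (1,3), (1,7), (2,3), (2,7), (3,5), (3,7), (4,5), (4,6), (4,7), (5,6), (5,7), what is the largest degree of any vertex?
5 (attained at vertex 7)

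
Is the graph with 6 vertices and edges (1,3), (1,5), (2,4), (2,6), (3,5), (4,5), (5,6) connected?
Yes (BFS from 1 visits [1, 3, 5, 4, 6, 2] — all 6 vertices reached)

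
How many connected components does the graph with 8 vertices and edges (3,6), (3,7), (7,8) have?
5 (components: {1}, {2}, {3, 6, 7, 8}, {4}, {5})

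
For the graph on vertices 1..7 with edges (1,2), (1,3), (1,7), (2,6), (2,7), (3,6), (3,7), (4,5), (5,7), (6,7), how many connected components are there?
1 (components: {1, 2, 3, 4, 5, 6, 7})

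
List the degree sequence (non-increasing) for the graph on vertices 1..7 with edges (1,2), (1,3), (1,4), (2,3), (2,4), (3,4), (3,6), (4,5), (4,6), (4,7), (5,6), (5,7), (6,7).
[6, 4, 4, 3, 3, 3, 3] (degrees: deg(1)=3, deg(2)=3, deg(3)=4, deg(4)=6, deg(5)=3, deg(6)=4, deg(7)=3)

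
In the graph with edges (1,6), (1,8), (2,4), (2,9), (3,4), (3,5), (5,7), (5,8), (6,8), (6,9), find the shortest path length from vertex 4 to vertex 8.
3 (path: 4 -> 3 -> 5 -> 8, 3 edges)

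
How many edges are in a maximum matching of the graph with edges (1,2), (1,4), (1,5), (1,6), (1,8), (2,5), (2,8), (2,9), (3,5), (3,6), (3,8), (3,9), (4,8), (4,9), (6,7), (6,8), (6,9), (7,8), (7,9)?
4 (matching: (1,6), (2,5), (4,9), (7,8); upper bound floor(n/2) = floor(9/2) = 4)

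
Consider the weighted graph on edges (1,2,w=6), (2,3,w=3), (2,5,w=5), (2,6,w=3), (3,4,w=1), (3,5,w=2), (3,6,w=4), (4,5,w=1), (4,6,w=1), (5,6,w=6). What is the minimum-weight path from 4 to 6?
1 (path: 4 -> 6; weights 1 = 1)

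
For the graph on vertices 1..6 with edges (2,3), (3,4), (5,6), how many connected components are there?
3 (components: {1}, {2, 3, 4}, {5, 6})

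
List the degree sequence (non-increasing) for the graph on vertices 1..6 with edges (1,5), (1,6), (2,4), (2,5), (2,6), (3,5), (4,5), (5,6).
[5, 3, 3, 2, 2, 1] (degrees: deg(1)=2, deg(2)=3, deg(3)=1, deg(4)=2, deg(5)=5, deg(6)=3)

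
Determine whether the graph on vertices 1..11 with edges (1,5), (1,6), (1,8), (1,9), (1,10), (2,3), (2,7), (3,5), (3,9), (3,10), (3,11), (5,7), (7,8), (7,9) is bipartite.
Yes. Partition: {1, 3, 4, 7}, {2, 5, 6, 8, 9, 10, 11}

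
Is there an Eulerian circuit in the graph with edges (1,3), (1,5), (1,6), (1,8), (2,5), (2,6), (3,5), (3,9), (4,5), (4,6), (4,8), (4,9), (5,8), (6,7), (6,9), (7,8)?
No (4 vertices have odd degree: {3, 5, 6, 9}; Eulerian circuit requires 0)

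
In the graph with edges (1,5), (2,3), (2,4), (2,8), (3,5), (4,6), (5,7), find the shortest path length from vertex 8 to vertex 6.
3 (path: 8 -> 2 -> 4 -> 6, 3 edges)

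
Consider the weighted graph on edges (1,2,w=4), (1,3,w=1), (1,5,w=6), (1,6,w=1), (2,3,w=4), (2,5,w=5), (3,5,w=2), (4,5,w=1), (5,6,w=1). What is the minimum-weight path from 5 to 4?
1 (path: 5 -> 4; weights 1 = 1)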